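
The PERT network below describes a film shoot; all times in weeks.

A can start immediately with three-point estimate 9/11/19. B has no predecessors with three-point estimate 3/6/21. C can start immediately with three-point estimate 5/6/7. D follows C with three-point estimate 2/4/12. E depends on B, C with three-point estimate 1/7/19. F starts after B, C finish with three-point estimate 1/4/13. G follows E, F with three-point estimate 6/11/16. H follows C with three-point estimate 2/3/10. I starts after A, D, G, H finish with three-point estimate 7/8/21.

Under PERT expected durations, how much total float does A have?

15 weeks

te_A = (9 + 4·11 + 19)/6 = 72/6 = 12
te_B = (3 + 4·6 + 21)/6 = 48/6 = 8
te_C = (5 + 4·6 + 7)/6 = 36/6 = 6
te_D = (2 + 4·4 + 12)/6 = 30/6 = 5
te_E = (1 + 4·7 + 19)/6 = 48/6 = 8
te_F = (1 + 4·4 + 13)/6 = 30/6 = 5
te_G = (6 + 4·11 + 16)/6 = 66/6 = 11
te_H = (2 + 4·3 + 10)/6 = 24/6 = 4
te_I = (7 + 4·8 + 21)/6 = 60/6 = 10

Forward pass:
ES_A = 0; EF_A = 12
ES_B = 0; EF_B = 8
ES_C = 0; EF_C = 6
ES_D = 6; EF_D = 6+5 = 11
ES_E = max(EF_B=8, EF_C=6) = 8; EF_E = 8+8 = 16
ES_F = max(EF_B=8, EF_C=6) = 8; EF_F = 8+5 = 13
ES_G = max(EF_E=16, EF_F=13) = 16; EF_G = 16+11 = 27
ES_H = 6; EF_H = 6+4 = 10
ES_I = max(EF_A=12, EF_D=11, EF_G=27, EF_H=10) = 27; EF_I = 27+10 = 37
Expected project duration μ = 37 weeks. Critical path: B → E → G → I.

Backward pass:
LF_I = 37; LS_I = 37−10 = 27
LF_H = LS_I = 27; LS_H = 27−4 = 23
LF_G = LS_I = 27; LS_G = 27−11 = 16
LF_F = LS_G = 16; LS_F = 16−5 = 11
LF_E = LS_G = 16; LS_E = 16−8 = 8
LF_D = LS_I = 27; LS_D = 27−5 = 22
LF_C = min(LS_D=22, LS_E=8, LS_F=11, LS_H=23) = 8; LS_C = 8−6 = 2
LF_B = min(LS_E=8, LS_F=11) = 8; LS_B = 8−8 = 0
LF_A = LS_I = 27; LS_A = 27−12 = 15
Slack_A = LS_A − ES_A = 15 − 0 = 15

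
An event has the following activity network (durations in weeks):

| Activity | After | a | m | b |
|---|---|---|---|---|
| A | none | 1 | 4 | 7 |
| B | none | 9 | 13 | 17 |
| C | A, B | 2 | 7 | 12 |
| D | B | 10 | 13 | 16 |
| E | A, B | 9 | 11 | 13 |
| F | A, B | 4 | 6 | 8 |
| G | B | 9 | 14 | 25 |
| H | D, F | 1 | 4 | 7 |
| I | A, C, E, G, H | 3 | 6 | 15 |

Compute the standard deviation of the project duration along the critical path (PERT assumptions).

2.79 weeks

te_A = (1 + 4·4 + 7)/6 = 24/6 = 4; σ²_A = ((7−1)/6)² = 1.000
te_B = (9 + 4·13 + 17)/6 = 78/6 = 13; σ²_B = ((17−9)/6)² = 1.778
te_C = (2 + 4·7 + 12)/6 = 42/6 = 7; σ²_C = ((12−2)/6)² = 2.778
te_D = (10 + 4·13 + 16)/6 = 78/6 = 13; σ²_D = ((16−10)/6)² = 1.000
te_E = (9 + 4·11 + 13)/6 = 66/6 = 11; σ²_E = ((13−9)/6)² = 0.444
te_F = (4 + 4·6 + 8)/6 = 36/6 = 6; σ²_F = ((8−4)/6)² = 0.444
te_G = (9 + 4·14 + 25)/6 = 90/6 = 15; σ²_G = ((25−9)/6)² = 7.111
te_H = (1 + 4·4 + 7)/6 = 24/6 = 4; σ²_H = ((7−1)/6)² = 1.000
te_I = (3 + 4·6 + 15)/6 = 42/6 = 7; σ²_I = ((15−3)/6)² = 4.000

Forward pass:
ES_A = 0; EF_A = 4
ES_B = 0; EF_B = 13
ES_C = max(EF_A=4, EF_B=13) = 13; EF_C = 13+7 = 20
ES_D = 13; EF_D = 13+13 = 26
ES_E = max(EF_A=4, EF_B=13) = 13; EF_E = 13+11 = 24
ES_F = max(EF_A=4, EF_B=13) = 13; EF_F = 13+6 = 19
ES_G = 13; EF_G = 13+15 = 28
ES_H = max(EF_D=26, EF_F=19) = 26; EF_H = 26+4 = 30
ES_I = max(EF_A=4, EF_C=20, EF_E=24, EF_G=28, EF_H=30) = 30; EF_I = 30+7 = 37
Expected project duration μ = 37 weeks. Critical path: B → D → H → I.

Variance along critical path = 1.778 + 1.000 + 1.000 + 4.000 = 7.778
σ = √7.778 = 2.789 weeks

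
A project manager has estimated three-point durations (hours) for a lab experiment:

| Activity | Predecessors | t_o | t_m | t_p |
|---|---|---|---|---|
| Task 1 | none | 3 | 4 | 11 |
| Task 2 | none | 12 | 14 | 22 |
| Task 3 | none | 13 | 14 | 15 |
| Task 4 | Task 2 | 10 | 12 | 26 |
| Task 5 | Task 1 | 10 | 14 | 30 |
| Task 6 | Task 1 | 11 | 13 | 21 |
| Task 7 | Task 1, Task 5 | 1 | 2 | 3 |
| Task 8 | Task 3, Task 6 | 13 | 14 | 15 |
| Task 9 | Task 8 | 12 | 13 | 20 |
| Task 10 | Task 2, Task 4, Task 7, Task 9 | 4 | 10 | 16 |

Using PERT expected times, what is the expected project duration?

57 hours

te_Task 1 = (3 + 4·4 + 11)/6 = 30/6 = 5
te_Task 2 = (12 + 4·14 + 22)/6 = 90/6 = 15
te_Task 3 = (13 + 4·14 + 15)/6 = 84/6 = 14
te_Task 4 = (10 + 4·12 + 26)/6 = 84/6 = 14
te_Task 5 = (10 + 4·14 + 30)/6 = 96/6 = 16
te_Task 6 = (11 + 4·13 + 21)/6 = 84/6 = 14
te_Task 7 = (1 + 4·2 + 3)/6 = 12/6 = 2
te_Task 8 = (13 + 4·14 + 15)/6 = 84/6 = 14
te_Task 9 = (12 + 4·13 + 20)/6 = 84/6 = 14
te_Task 10 = (4 + 4·10 + 16)/6 = 60/6 = 10

Forward pass:
ES_Task 1 = 0; EF_Task 1 = 5
ES_Task 2 = 0; EF_Task 2 = 15
ES_Task 3 = 0; EF_Task 3 = 14
ES_Task 4 = 15; EF_Task 4 = 15+14 = 29
ES_Task 5 = 5; EF_Task 5 = 5+16 = 21
ES_Task 6 = 5; EF_Task 6 = 5+14 = 19
ES_Task 7 = max(EF_Task 1=5, EF_Task 5=21) = 21; EF_Task 7 = 21+2 = 23
ES_Task 8 = max(EF_Task 3=14, EF_Task 6=19) = 19; EF_Task 8 = 19+14 = 33
ES_Task 9 = 33; EF_Task 9 = 33+14 = 47
ES_Task 10 = max(EF_Task 2=15, EF_Task 4=29, EF_Task 7=23, EF_Task 9=47) = 47; EF_Task 10 = 47+10 = 57
Expected project duration μ = 57 hours. Critical path: Task 1 → Task 6 → Task 8 → Task 9 → Task 10.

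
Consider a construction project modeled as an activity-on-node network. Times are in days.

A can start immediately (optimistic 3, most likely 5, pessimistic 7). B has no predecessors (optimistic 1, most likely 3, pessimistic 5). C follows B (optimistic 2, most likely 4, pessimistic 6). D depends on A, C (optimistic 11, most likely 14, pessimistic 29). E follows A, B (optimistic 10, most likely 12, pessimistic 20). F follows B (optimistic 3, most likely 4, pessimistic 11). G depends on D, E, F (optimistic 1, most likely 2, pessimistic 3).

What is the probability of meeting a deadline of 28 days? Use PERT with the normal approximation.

0.829

te_A = (3 + 4·5 + 7)/6 = 30/6 = 5; σ²_A = ((7−3)/6)² = 0.444
te_B = (1 + 4·3 + 5)/6 = 18/6 = 3; σ²_B = ((5−1)/6)² = 0.444
te_C = (2 + 4·4 + 6)/6 = 24/6 = 4; σ²_C = ((6−2)/6)² = 0.444
te_D = (11 + 4·14 + 29)/6 = 96/6 = 16; σ²_D = ((29−11)/6)² = 9.000
te_E = (10 + 4·12 + 20)/6 = 78/6 = 13; σ²_E = ((20−10)/6)² = 2.778
te_F = (3 + 4·4 + 11)/6 = 30/6 = 5; σ²_F = ((11−3)/6)² = 1.778
te_G = (1 + 4·2 + 3)/6 = 12/6 = 2; σ²_G = ((3−1)/6)² = 0.111

Forward pass:
ES_A = 0; EF_A = 5
ES_B = 0; EF_B = 3
ES_C = 3; EF_C = 3+4 = 7
ES_D = max(EF_A=5, EF_C=7) = 7; EF_D = 7+16 = 23
ES_E = max(EF_A=5, EF_B=3) = 5; EF_E = 5+13 = 18
ES_F = 3; EF_F = 3+5 = 8
ES_G = max(EF_D=23, EF_E=18, EF_F=8) = 23; EF_G = 23+2 = 25
Expected project duration μ = 25 days. Critical path: B → C → D → G.

Variance along critical path = 0.444 + 0.444 + 9.000 + 0.111 = 10.000; σ = √10.000 = 3.162 days.
Z = (28 − 25) / 3.162 = 0.949
P(T ≤ 28) = Φ(0.949) ≈ 0.829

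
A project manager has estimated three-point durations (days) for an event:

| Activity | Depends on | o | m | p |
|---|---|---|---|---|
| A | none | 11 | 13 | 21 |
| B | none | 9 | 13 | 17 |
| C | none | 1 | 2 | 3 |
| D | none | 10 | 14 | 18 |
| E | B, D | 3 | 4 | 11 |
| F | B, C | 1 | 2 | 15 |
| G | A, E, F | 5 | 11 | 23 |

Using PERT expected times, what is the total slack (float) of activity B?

1 days

te_A = (11 + 4·13 + 21)/6 = 84/6 = 14
te_B = (9 + 4·13 + 17)/6 = 78/6 = 13
te_C = (1 + 4·2 + 3)/6 = 12/6 = 2
te_D = (10 + 4·14 + 18)/6 = 84/6 = 14
te_E = (3 + 4·4 + 11)/6 = 30/6 = 5
te_F = (1 + 4·2 + 15)/6 = 24/6 = 4
te_G = (5 + 4·11 + 23)/6 = 72/6 = 12

Forward pass:
ES_A = 0; EF_A = 14
ES_B = 0; EF_B = 13
ES_C = 0; EF_C = 2
ES_D = 0; EF_D = 14
ES_E = max(EF_B=13, EF_D=14) = 14; EF_E = 14+5 = 19
ES_F = max(EF_B=13, EF_C=2) = 13; EF_F = 13+4 = 17
ES_G = max(EF_A=14, EF_E=19, EF_F=17) = 19; EF_G = 19+12 = 31
Expected project duration μ = 31 days. Critical path: D → E → G.

Backward pass:
LF_G = 31; LS_G = 31−12 = 19
LF_F = LS_G = 19; LS_F = 19−4 = 15
LF_E = LS_G = 19; LS_E = 19−5 = 14
LF_D = LS_E = 14; LS_D = 14−14 = 0
LF_C = LS_F = 15; LS_C = 15−2 = 13
LF_B = min(LS_E=14, LS_F=15) = 14; LS_B = 14−13 = 1
LF_A = LS_G = 19; LS_A = 19−14 = 5
Slack_B = LS_B − ES_B = 1 − 0 = 1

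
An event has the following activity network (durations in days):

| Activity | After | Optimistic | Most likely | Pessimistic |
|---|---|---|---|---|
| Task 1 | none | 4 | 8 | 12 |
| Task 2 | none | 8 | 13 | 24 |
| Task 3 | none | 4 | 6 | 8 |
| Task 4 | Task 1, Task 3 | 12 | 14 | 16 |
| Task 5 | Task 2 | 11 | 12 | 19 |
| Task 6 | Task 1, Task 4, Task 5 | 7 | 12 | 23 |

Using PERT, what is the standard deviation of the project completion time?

4.00 days

te_Task 1 = (4 + 4·8 + 12)/6 = 48/6 = 8; σ²_Task 1 = ((12−4)/6)² = 1.778
te_Task 2 = (8 + 4·13 + 24)/6 = 84/6 = 14; σ²_Task 2 = ((24−8)/6)² = 7.111
te_Task 3 = (4 + 4·6 + 8)/6 = 36/6 = 6; σ²_Task 3 = ((8−4)/6)² = 0.444
te_Task 4 = (12 + 4·14 + 16)/6 = 84/6 = 14; σ²_Task 4 = ((16−12)/6)² = 0.444
te_Task 5 = (11 + 4·12 + 19)/6 = 78/6 = 13; σ²_Task 5 = ((19−11)/6)² = 1.778
te_Task 6 = (7 + 4·12 + 23)/6 = 78/6 = 13; σ²_Task 6 = ((23−7)/6)² = 7.111

Forward pass:
ES_Task 1 = 0; EF_Task 1 = 8
ES_Task 2 = 0; EF_Task 2 = 14
ES_Task 3 = 0; EF_Task 3 = 6
ES_Task 4 = max(EF_Task 1=8, EF_Task 3=6) = 8; EF_Task 4 = 8+14 = 22
ES_Task 5 = 14; EF_Task 5 = 14+13 = 27
ES_Task 6 = max(EF_Task 1=8, EF_Task 4=22, EF_Task 5=27) = 27; EF_Task 6 = 27+13 = 40
Expected project duration μ = 40 days. Critical path: Task 2 → Task 5 → Task 6.

Variance along critical path = 7.111 + 1.778 + 7.111 = 16.000
σ = √16.000 = 4.000 days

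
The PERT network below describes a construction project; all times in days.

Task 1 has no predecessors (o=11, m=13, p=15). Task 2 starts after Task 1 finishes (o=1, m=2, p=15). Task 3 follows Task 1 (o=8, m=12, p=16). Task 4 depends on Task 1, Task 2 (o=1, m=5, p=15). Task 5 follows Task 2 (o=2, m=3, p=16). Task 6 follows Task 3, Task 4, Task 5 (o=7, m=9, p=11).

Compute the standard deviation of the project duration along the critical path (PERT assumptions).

te_Task 1 = (11 + 4·13 + 15)/6 = 78/6 = 13; σ²_Task 1 = ((15−11)/6)² = 0.444
te_Task 2 = (1 + 4·2 + 15)/6 = 24/6 = 4; σ²_Task 2 = ((15−1)/6)² = 5.444
te_Task 3 = (8 + 4·12 + 16)/6 = 72/6 = 12; σ²_Task 3 = ((16−8)/6)² = 1.778
te_Task 4 = (1 + 4·5 + 15)/6 = 36/6 = 6; σ²_Task 4 = ((15−1)/6)² = 5.444
te_Task 5 = (2 + 4·3 + 16)/6 = 30/6 = 5; σ²_Task 5 = ((16−2)/6)² = 5.444
te_Task 6 = (7 + 4·9 + 11)/6 = 54/6 = 9; σ²_Task 6 = ((11−7)/6)² = 0.444

Forward pass:
ES_Task 1 = 0; EF_Task 1 = 13
ES_Task 2 = 13; EF_Task 2 = 13+4 = 17
ES_Task 3 = 13; EF_Task 3 = 13+12 = 25
ES_Task 4 = max(EF_Task 1=13, EF_Task 2=17) = 17; EF_Task 4 = 17+6 = 23
ES_Task 5 = 17; EF_Task 5 = 17+5 = 22
ES_Task 6 = max(EF_Task 3=25, EF_Task 4=23, EF_Task 5=22) = 25; EF_Task 6 = 25+9 = 34
Expected project duration μ = 34 days. Critical path: Task 1 → Task 3 → Task 6.

Variance along critical path = 0.444 + 1.778 + 0.444 = 2.667
σ = √2.667 = 1.633 days

1.63 days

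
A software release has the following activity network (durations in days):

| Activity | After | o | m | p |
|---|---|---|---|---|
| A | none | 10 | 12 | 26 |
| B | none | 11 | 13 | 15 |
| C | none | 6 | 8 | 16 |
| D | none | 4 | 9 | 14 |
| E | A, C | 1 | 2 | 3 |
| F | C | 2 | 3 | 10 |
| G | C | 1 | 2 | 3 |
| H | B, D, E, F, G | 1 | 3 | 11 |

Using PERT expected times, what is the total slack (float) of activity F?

3 days

te_A = (10 + 4·12 + 26)/6 = 84/6 = 14
te_B = (11 + 4·13 + 15)/6 = 78/6 = 13
te_C = (6 + 4·8 + 16)/6 = 54/6 = 9
te_D = (4 + 4·9 + 14)/6 = 54/6 = 9
te_E = (1 + 4·2 + 3)/6 = 12/6 = 2
te_F = (2 + 4·3 + 10)/6 = 24/6 = 4
te_G = (1 + 4·2 + 3)/6 = 12/6 = 2
te_H = (1 + 4·3 + 11)/6 = 24/6 = 4

Forward pass:
ES_A = 0; EF_A = 14
ES_B = 0; EF_B = 13
ES_C = 0; EF_C = 9
ES_D = 0; EF_D = 9
ES_E = max(EF_A=14, EF_C=9) = 14; EF_E = 14+2 = 16
ES_F = 9; EF_F = 9+4 = 13
ES_G = 9; EF_G = 9+2 = 11
ES_H = max(EF_B=13, EF_D=9, EF_E=16, EF_F=13, EF_G=11) = 16; EF_H = 16+4 = 20
Expected project duration μ = 20 days. Critical path: A → E → H.

Backward pass:
LF_H = 20; LS_H = 20−4 = 16
LF_G = LS_H = 16; LS_G = 16−2 = 14
LF_F = LS_H = 16; LS_F = 16−4 = 12
LF_E = LS_H = 16; LS_E = 16−2 = 14
LF_D = LS_H = 16; LS_D = 16−9 = 7
LF_C = min(LS_E=14, LS_F=12, LS_G=14) = 12; LS_C = 12−9 = 3
LF_B = LS_H = 16; LS_B = 16−13 = 3
LF_A = LS_E = 14; LS_A = 14−14 = 0
Slack_F = LS_F − ES_F = 12 − 9 = 3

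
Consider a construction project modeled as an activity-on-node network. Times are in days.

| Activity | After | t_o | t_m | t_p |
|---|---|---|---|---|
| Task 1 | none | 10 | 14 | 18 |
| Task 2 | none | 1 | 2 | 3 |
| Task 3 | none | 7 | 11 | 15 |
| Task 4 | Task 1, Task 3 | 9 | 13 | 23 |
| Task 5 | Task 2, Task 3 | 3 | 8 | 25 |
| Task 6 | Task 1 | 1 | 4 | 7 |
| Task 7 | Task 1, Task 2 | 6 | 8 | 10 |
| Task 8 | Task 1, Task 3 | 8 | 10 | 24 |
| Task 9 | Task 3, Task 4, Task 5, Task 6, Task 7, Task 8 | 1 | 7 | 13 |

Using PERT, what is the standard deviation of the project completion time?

3.35 days

te_Task 1 = (10 + 4·14 + 18)/6 = 84/6 = 14; σ²_Task 1 = ((18−10)/6)² = 1.778
te_Task 2 = (1 + 4·2 + 3)/6 = 12/6 = 2; σ²_Task 2 = ((3−1)/6)² = 0.111
te_Task 3 = (7 + 4·11 + 15)/6 = 66/6 = 11; σ²_Task 3 = ((15−7)/6)² = 1.778
te_Task 4 = (9 + 4·13 + 23)/6 = 84/6 = 14; σ²_Task 4 = ((23−9)/6)² = 5.444
te_Task 5 = (3 + 4·8 + 25)/6 = 60/6 = 10; σ²_Task 5 = ((25−3)/6)² = 13.444
te_Task 6 = (1 + 4·4 + 7)/6 = 24/6 = 4; σ²_Task 6 = ((7−1)/6)² = 1.000
te_Task 7 = (6 + 4·8 + 10)/6 = 48/6 = 8; σ²_Task 7 = ((10−6)/6)² = 0.444
te_Task 8 = (8 + 4·10 + 24)/6 = 72/6 = 12; σ²_Task 8 = ((24−8)/6)² = 7.111
te_Task 9 = (1 + 4·7 + 13)/6 = 42/6 = 7; σ²_Task 9 = ((13−1)/6)² = 4.000

Forward pass:
ES_Task 1 = 0; EF_Task 1 = 14
ES_Task 2 = 0; EF_Task 2 = 2
ES_Task 3 = 0; EF_Task 3 = 11
ES_Task 4 = max(EF_Task 1=14, EF_Task 3=11) = 14; EF_Task 4 = 14+14 = 28
ES_Task 5 = max(EF_Task 2=2, EF_Task 3=11) = 11; EF_Task 5 = 11+10 = 21
ES_Task 6 = 14; EF_Task 6 = 14+4 = 18
ES_Task 7 = max(EF_Task 1=14, EF_Task 2=2) = 14; EF_Task 7 = 14+8 = 22
ES_Task 8 = max(EF_Task 1=14, EF_Task 3=11) = 14; EF_Task 8 = 14+12 = 26
ES_Task 9 = max(EF_Task 3=11, EF_Task 4=28, EF_Task 5=21, EF_Task 6=18, EF_Task 7=22, EF_Task 8=26) = 28; EF_Task 9 = 28+7 = 35
Expected project duration μ = 35 days. Critical path: Task 1 → Task 4 → Task 9.

Variance along critical path = 1.778 + 5.444 + 4.000 = 11.222
σ = √11.222 = 3.350 days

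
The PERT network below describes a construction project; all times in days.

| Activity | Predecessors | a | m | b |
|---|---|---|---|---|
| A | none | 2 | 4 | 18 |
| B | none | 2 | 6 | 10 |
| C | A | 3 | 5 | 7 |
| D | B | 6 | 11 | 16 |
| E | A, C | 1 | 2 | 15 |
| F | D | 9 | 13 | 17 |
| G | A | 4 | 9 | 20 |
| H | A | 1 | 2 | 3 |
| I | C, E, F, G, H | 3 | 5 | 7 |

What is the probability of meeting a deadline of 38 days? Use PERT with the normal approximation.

te_A = (2 + 4·4 + 18)/6 = 36/6 = 6; σ²_A = ((18−2)/6)² = 7.111
te_B = (2 + 4·6 + 10)/6 = 36/6 = 6; σ²_B = ((10−2)/6)² = 1.778
te_C = (3 + 4·5 + 7)/6 = 30/6 = 5; σ²_C = ((7−3)/6)² = 0.444
te_D = (6 + 4·11 + 16)/6 = 66/6 = 11; σ²_D = ((16−6)/6)² = 2.778
te_E = (1 + 4·2 + 15)/6 = 24/6 = 4; σ²_E = ((15−1)/6)² = 5.444
te_F = (9 + 4·13 + 17)/6 = 78/6 = 13; σ²_F = ((17−9)/6)² = 1.778
te_G = (4 + 4·9 + 20)/6 = 60/6 = 10; σ²_G = ((20−4)/6)² = 7.111
te_H = (1 + 4·2 + 3)/6 = 12/6 = 2; σ²_H = ((3−1)/6)² = 0.111
te_I = (3 + 4·5 + 7)/6 = 30/6 = 5; σ²_I = ((7−3)/6)² = 0.444

Forward pass:
ES_A = 0; EF_A = 6
ES_B = 0; EF_B = 6
ES_C = 6; EF_C = 6+5 = 11
ES_D = 6; EF_D = 6+11 = 17
ES_E = max(EF_A=6, EF_C=11) = 11; EF_E = 11+4 = 15
ES_F = 17; EF_F = 17+13 = 30
ES_G = 6; EF_G = 6+10 = 16
ES_H = 6; EF_H = 6+2 = 8
ES_I = max(EF_C=11, EF_E=15, EF_F=30, EF_G=16, EF_H=8) = 30; EF_I = 30+5 = 35
Expected project duration μ = 35 days. Critical path: B → D → F → I.

Variance along critical path = 1.778 + 2.778 + 1.778 + 0.444 = 6.778; σ = √6.778 = 2.603 days.
Z = (38 − 35) / 2.603 = 1.152
P(T ≤ 38) = Φ(1.152) ≈ 0.875

0.875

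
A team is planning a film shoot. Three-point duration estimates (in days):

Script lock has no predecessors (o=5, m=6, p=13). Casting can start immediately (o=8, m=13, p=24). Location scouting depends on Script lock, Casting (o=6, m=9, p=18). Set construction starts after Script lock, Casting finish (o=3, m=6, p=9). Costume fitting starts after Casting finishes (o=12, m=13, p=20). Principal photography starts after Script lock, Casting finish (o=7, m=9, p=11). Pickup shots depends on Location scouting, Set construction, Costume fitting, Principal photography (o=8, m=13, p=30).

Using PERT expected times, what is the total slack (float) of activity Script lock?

te_Script lock = (5 + 4·6 + 13)/6 = 42/6 = 7
te_Casting = (8 + 4·13 + 24)/6 = 84/6 = 14
te_Location scouting = (6 + 4·9 + 18)/6 = 60/6 = 10
te_Set construction = (3 + 4·6 + 9)/6 = 36/6 = 6
te_Costume fitting = (12 + 4·13 + 20)/6 = 84/6 = 14
te_Principal photography = (7 + 4·9 + 11)/6 = 54/6 = 9
te_Pickup shots = (8 + 4·13 + 30)/6 = 90/6 = 15

Forward pass:
ES_Script lock = 0; EF_Script lock = 7
ES_Casting = 0; EF_Casting = 14
ES_Location scouting = max(EF_Script lock=7, EF_Casting=14) = 14; EF_Location scouting = 14+10 = 24
ES_Set construction = max(EF_Script lock=7, EF_Casting=14) = 14; EF_Set construction = 14+6 = 20
ES_Costume fitting = 14; EF_Costume fitting = 14+14 = 28
ES_Principal photography = max(EF_Script lock=7, EF_Casting=14) = 14; EF_Principal photography = 14+9 = 23
ES_Pickup shots = max(EF_Location scouting=24, EF_Set construction=20, EF_Costume fitting=28, EF_Principal photography=23) = 28; EF_Pickup shots = 28+15 = 43
Expected project duration μ = 43 days. Critical path: Casting → Costume fitting → Pickup shots.

Backward pass:
LF_Pickup shots = 43; LS_Pickup shots = 43−15 = 28
LF_Principal photography = LS_Pickup shots = 28; LS_Principal photography = 28−9 = 19
LF_Costume fitting = LS_Pickup shots = 28; LS_Costume fitting = 28−14 = 14
LF_Set construction = LS_Pickup shots = 28; LS_Set construction = 28−6 = 22
LF_Location scouting = LS_Pickup shots = 28; LS_Location scouting = 28−10 = 18
LF_Casting = min(LS_Location scouting=18, LS_Set construction=22, LS_Costume fitting=14, LS_Principal photography=19) = 14; LS_Casting = 14−14 = 0
LF_Script lock = min(LS_Location scouting=18, LS_Set construction=22, LS_Principal photography=19) = 18; LS_Script lock = 18−7 = 11
Slack_Script lock = LS_Script lock − ES_Script lock = 11 − 0 = 11

11 days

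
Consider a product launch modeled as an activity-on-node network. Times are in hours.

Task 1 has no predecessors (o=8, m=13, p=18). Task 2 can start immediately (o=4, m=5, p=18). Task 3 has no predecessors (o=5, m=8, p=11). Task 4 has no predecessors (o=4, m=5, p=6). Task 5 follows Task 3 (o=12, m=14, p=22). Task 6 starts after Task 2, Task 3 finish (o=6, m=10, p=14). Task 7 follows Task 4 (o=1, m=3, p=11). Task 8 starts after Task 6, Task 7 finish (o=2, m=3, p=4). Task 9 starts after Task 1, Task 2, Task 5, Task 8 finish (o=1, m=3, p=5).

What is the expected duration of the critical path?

26 hours

te_Task 1 = (8 + 4·13 + 18)/6 = 78/6 = 13
te_Task 2 = (4 + 4·5 + 18)/6 = 42/6 = 7
te_Task 3 = (5 + 4·8 + 11)/6 = 48/6 = 8
te_Task 4 = (4 + 4·5 + 6)/6 = 30/6 = 5
te_Task 5 = (12 + 4·14 + 22)/6 = 90/6 = 15
te_Task 6 = (6 + 4·10 + 14)/6 = 60/6 = 10
te_Task 7 = (1 + 4·3 + 11)/6 = 24/6 = 4
te_Task 8 = (2 + 4·3 + 4)/6 = 18/6 = 3
te_Task 9 = (1 + 4·3 + 5)/6 = 18/6 = 3

Forward pass:
ES_Task 1 = 0; EF_Task 1 = 13
ES_Task 2 = 0; EF_Task 2 = 7
ES_Task 3 = 0; EF_Task 3 = 8
ES_Task 4 = 0; EF_Task 4 = 5
ES_Task 5 = 8; EF_Task 5 = 8+15 = 23
ES_Task 6 = max(EF_Task 2=7, EF_Task 3=8) = 8; EF_Task 6 = 8+10 = 18
ES_Task 7 = 5; EF_Task 7 = 5+4 = 9
ES_Task 8 = max(EF_Task 6=18, EF_Task 7=9) = 18; EF_Task 8 = 18+3 = 21
ES_Task 9 = max(EF_Task 1=13, EF_Task 2=7, EF_Task 5=23, EF_Task 8=21) = 23; EF_Task 9 = 23+3 = 26
Expected project duration μ = 26 hours. Critical path: Task 3 → Task 5 → Task 9.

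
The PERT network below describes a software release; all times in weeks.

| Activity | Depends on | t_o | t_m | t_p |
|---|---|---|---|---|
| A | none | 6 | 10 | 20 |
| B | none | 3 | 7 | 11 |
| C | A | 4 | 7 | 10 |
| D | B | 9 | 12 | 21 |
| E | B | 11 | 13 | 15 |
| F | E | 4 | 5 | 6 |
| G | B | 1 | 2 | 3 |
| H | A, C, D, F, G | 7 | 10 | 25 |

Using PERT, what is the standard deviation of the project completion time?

te_A = (6 + 4·10 + 20)/6 = 66/6 = 11; σ²_A = ((20−6)/6)² = 5.444
te_B = (3 + 4·7 + 11)/6 = 42/6 = 7; σ²_B = ((11−3)/6)² = 1.778
te_C = (4 + 4·7 + 10)/6 = 42/6 = 7; σ²_C = ((10−4)/6)² = 1.000
te_D = (9 + 4·12 + 21)/6 = 78/6 = 13; σ²_D = ((21−9)/6)² = 4.000
te_E = (11 + 4·13 + 15)/6 = 78/6 = 13; σ²_E = ((15−11)/6)² = 0.444
te_F = (4 + 4·5 + 6)/6 = 30/6 = 5; σ²_F = ((6−4)/6)² = 0.111
te_G = (1 + 4·2 + 3)/6 = 12/6 = 2; σ²_G = ((3−1)/6)² = 0.111
te_H = (7 + 4·10 + 25)/6 = 72/6 = 12; σ²_H = ((25−7)/6)² = 9.000

Forward pass:
ES_A = 0; EF_A = 11
ES_B = 0; EF_B = 7
ES_C = 11; EF_C = 11+7 = 18
ES_D = 7; EF_D = 7+13 = 20
ES_E = 7; EF_E = 7+13 = 20
ES_F = 20; EF_F = 20+5 = 25
ES_G = 7; EF_G = 7+2 = 9
ES_H = max(EF_A=11, EF_C=18, EF_D=20, EF_F=25, EF_G=9) = 25; EF_H = 25+12 = 37
Expected project duration μ = 37 weeks. Critical path: B → E → F → H.

Variance along critical path = 1.778 + 0.444 + 0.111 + 9.000 = 11.333
σ = √11.333 = 3.367 weeks

3.37 weeks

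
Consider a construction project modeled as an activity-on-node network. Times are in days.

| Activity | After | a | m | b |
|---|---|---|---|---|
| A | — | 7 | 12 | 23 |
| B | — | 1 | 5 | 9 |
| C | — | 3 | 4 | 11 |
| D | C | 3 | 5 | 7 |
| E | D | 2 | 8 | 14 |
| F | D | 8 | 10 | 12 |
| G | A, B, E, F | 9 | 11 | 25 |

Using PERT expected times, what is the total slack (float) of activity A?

7 days

te_A = (7 + 4·12 + 23)/6 = 78/6 = 13
te_B = (1 + 4·5 + 9)/6 = 30/6 = 5
te_C = (3 + 4·4 + 11)/6 = 30/6 = 5
te_D = (3 + 4·5 + 7)/6 = 30/6 = 5
te_E = (2 + 4·8 + 14)/6 = 48/6 = 8
te_F = (8 + 4·10 + 12)/6 = 60/6 = 10
te_G = (9 + 4·11 + 25)/6 = 78/6 = 13

Forward pass:
ES_A = 0; EF_A = 13
ES_B = 0; EF_B = 5
ES_C = 0; EF_C = 5
ES_D = 5; EF_D = 5+5 = 10
ES_E = 10; EF_E = 10+8 = 18
ES_F = 10; EF_F = 10+10 = 20
ES_G = max(EF_A=13, EF_B=5, EF_E=18, EF_F=20) = 20; EF_G = 20+13 = 33
Expected project duration μ = 33 days. Critical path: C → D → F → G.

Backward pass:
LF_G = 33; LS_G = 33−13 = 20
LF_F = LS_G = 20; LS_F = 20−10 = 10
LF_E = LS_G = 20; LS_E = 20−8 = 12
LF_D = min(LS_E=12, LS_F=10) = 10; LS_D = 10−5 = 5
LF_C = LS_D = 5; LS_C = 5−5 = 0
LF_B = LS_G = 20; LS_B = 20−5 = 15
LF_A = LS_G = 20; LS_A = 20−13 = 7
Slack_A = LS_A − ES_A = 7 − 0 = 7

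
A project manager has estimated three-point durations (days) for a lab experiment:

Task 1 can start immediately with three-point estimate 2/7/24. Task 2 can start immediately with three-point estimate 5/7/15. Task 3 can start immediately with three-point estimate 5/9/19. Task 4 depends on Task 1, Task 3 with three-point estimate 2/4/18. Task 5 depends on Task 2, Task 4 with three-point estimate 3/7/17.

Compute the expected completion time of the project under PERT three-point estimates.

te_Task 1 = (2 + 4·7 + 24)/6 = 54/6 = 9
te_Task 2 = (5 + 4·7 + 15)/6 = 48/6 = 8
te_Task 3 = (5 + 4·9 + 19)/6 = 60/6 = 10
te_Task 4 = (2 + 4·4 + 18)/6 = 36/6 = 6
te_Task 5 = (3 + 4·7 + 17)/6 = 48/6 = 8

Forward pass:
ES_Task 1 = 0; EF_Task 1 = 9
ES_Task 2 = 0; EF_Task 2 = 8
ES_Task 3 = 0; EF_Task 3 = 10
ES_Task 4 = max(EF_Task 1=9, EF_Task 3=10) = 10; EF_Task 4 = 10+6 = 16
ES_Task 5 = max(EF_Task 2=8, EF_Task 4=16) = 16; EF_Task 5 = 16+8 = 24
Expected project duration μ = 24 days. Critical path: Task 3 → Task 4 → Task 5.

24 days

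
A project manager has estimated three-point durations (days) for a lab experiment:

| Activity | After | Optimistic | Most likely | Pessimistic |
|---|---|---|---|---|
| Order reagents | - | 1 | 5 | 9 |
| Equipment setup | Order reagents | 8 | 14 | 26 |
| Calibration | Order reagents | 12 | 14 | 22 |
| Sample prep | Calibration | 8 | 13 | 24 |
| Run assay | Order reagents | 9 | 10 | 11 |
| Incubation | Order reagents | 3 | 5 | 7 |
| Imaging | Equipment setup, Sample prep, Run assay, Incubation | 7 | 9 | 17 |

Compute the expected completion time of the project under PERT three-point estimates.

te_Order reagents = (1 + 4·5 + 9)/6 = 30/6 = 5
te_Equipment setup = (8 + 4·14 + 26)/6 = 90/6 = 15
te_Calibration = (12 + 4·14 + 22)/6 = 90/6 = 15
te_Sample prep = (8 + 4·13 + 24)/6 = 84/6 = 14
te_Run assay = (9 + 4·10 + 11)/6 = 60/6 = 10
te_Incubation = (3 + 4·5 + 7)/6 = 30/6 = 5
te_Imaging = (7 + 4·9 + 17)/6 = 60/6 = 10

Forward pass:
ES_Order reagents = 0; EF_Order reagents = 5
ES_Equipment setup = 5; EF_Equipment setup = 5+15 = 20
ES_Calibration = 5; EF_Calibration = 5+15 = 20
ES_Sample prep = 20; EF_Sample prep = 20+14 = 34
ES_Run assay = 5; EF_Run assay = 5+10 = 15
ES_Incubation = 5; EF_Incubation = 5+5 = 10
ES_Imaging = max(EF_Equipment setup=20, EF_Sample prep=34, EF_Run assay=15, EF_Incubation=10) = 34; EF_Imaging = 34+10 = 44
Expected project duration μ = 44 days. Critical path: Order reagents → Calibration → Sample prep → Imaging.

44 days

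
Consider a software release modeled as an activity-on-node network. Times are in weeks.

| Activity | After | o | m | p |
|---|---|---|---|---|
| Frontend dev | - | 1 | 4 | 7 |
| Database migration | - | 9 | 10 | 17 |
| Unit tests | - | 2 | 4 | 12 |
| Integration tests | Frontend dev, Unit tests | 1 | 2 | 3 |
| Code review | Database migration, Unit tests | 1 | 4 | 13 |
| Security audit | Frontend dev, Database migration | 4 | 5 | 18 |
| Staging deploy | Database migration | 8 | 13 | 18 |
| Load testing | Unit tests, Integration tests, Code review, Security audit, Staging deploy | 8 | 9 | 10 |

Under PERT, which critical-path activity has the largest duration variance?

Staging deploy

te_Frontend dev = (1 + 4·4 + 7)/6 = 24/6 = 4; σ²_Frontend dev = ((7−1)/6)² = 1.000
te_Database migration = (9 + 4·10 + 17)/6 = 66/6 = 11; σ²_Database migration = ((17−9)/6)² = 1.778
te_Unit tests = (2 + 4·4 + 12)/6 = 30/6 = 5; σ²_Unit tests = ((12−2)/6)² = 2.778
te_Integration tests = (1 + 4·2 + 3)/6 = 12/6 = 2; σ²_Integration tests = ((3−1)/6)² = 0.111
te_Code review = (1 + 4·4 + 13)/6 = 30/6 = 5; σ²_Code review = ((13−1)/6)² = 4.000
te_Security audit = (4 + 4·5 + 18)/6 = 42/6 = 7; σ²_Security audit = ((18−4)/6)² = 5.444
te_Staging deploy = (8 + 4·13 + 18)/6 = 78/6 = 13; σ²_Staging deploy = ((18−8)/6)² = 2.778
te_Load testing = (8 + 4·9 + 10)/6 = 54/6 = 9; σ²_Load testing = ((10−8)/6)² = 0.111

Forward pass:
ES_Frontend dev = 0; EF_Frontend dev = 4
ES_Database migration = 0; EF_Database migration = 11
ES_Unit tests = 0; EF_Unit tests = 5
ES_Integration tests = max(EF_Frontend dev=4, EF_Unit tests=5) = 5; EF_Integration tests = 5+2 = 7
ES_Code review = max(EF_Database migration=11, EF_Unit tests=5) = 11; EF_Code review = 11+5 = 16
ES_Security audit = max(EF_Frontend dev=4, EF_Database migration=11) = 11; EF_Security audit = 11+7 = 18
ES_Staging deploy = 11; EF_Staging deploy = 11+13 = 24
ES_Load testing = max(EF_Unit tests=5, EF_Integration tests=7, EF_Code review=16, EF_Security audit=18, EF_Staging deploy=24) = 24; EF_Load testing = 24+9 = 33
Expected project duration μ = 33 weeks. Critical path: Database migration → Staging deploy → Load testing.

Variances on critical path: σ²_Database migration=1.778, σ²_Staging deploy=2.778, σ²_Load testing=0.111.
Largest is σ²_Staging deploy = 2.778.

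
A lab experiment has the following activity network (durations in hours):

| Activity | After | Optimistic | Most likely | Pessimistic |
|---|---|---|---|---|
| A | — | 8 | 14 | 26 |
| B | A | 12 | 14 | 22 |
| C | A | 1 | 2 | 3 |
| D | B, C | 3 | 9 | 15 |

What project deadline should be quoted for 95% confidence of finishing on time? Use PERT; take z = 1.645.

45.5 hours

te_A = (8 + 4·14 + 26)/6 = 90/6 = 15; σ²_A = ((26−8)/6)² = 9.000
te_B = (12 + 4·14 + 22)/6 = 90/6 = 15; σ²_B = ((22−12)/6)² = 2.778
te_C = (1 + 4·2 + 3)/6 = 12/6 = 2; σ²_C = ((3−1)/6)² = 0.111
te_D = (3 + 4·9 + 15)/6 = 54/6 = 9; σ²_D = ((15−3)/6)² = 4.000

Forward pass:
ES_A = 0; EF_A = 15
ES_B = 15; EF_B = 15+15 = 30
ES_C = 15; EF_C = 15+2 = 17
ES_D = max(EF_B=30, EF_C=17) = 30; EF_D = 30+9 = 39
Expected project duration μ = 39 hours. Critical path: A → B → D.

Variance along critical path = 9.000 + 2.778 + 4.000 = 15.778; σ = 3.972 hours.
D = μ + z·σ = 39 + 1.645·3.972 = 45.5 hours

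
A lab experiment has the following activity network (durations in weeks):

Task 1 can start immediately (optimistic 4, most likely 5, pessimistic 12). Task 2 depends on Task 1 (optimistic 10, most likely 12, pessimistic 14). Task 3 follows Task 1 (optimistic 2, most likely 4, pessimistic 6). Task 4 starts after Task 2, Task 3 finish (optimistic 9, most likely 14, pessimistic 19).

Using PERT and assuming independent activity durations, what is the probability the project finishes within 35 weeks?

0.910

te_Task 1 = (4 + 4·5 + 12)/6 = 36/6 = 6; σ²_Task 1 = ((12−4)/6)² = 1.778
te_Task 2 = (10 + 4·12 + 14)/6 = 72/6 = 12; σ²_Task 2 = ((14−10)/6)² = 0.444
te_Task 3 = (2 + 4·4 + 6)/6 = 24/6 = 4; σ²_Task 3 = ((6−2)/6)² = 0.444
te_Task 4 = (9 + 4·14 + 19)/6 = 84/6 = 14; σ²_Task 4 = ((19−9)/6)² = 2.778

Forward pass:
ES_Task 1 = 0; EF_Task 1 = 6
ES_Task 2 = 6; EF_Task 2 = 6+12 = 18
ES_Task 3 = 6; EF_Task 3 = 6+4 = 10
ES_Task 4 = max(EF_Task 2=18, EF_Task 3=10) = 18; EF_Task 4 = 18+14 = 32
Expected project duration μ = 32 weeks. Critical path: Task 1 → Task 2 → Task 4.

Variance along critical path = 1.778 + 0.444 + 2.778 = 5.000; σ = √5.000 = 2.236 weeks.
Z = (35 − 32) / 2.236 = 1.342
P(T ≤ 35) = Φ(1.342) ≈ 0.910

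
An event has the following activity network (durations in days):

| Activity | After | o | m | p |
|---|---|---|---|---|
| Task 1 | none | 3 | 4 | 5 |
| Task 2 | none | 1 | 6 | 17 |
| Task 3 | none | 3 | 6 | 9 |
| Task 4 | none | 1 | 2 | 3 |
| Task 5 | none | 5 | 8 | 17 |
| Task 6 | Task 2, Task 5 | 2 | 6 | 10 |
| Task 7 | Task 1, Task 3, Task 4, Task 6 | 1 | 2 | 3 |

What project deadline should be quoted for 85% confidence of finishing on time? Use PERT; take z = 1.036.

te_Task 1 = (3 + 4·4 + 5)/6 = 24/6 = 4; σ²_Task 1 = ((5−3)/6)² = 0.111
te_Task 2 = (1 + 4·6 + 17)/6 = 42/6 = 7; σ²_Task 2 = ((17−1)/6)² = 7.111
te_Task 3 = (3 + 4·6 + 9)/6 = 36/6 = 6; σ²_Task 3 = ((9−3)/6)² = 1.000
te_Task 4 = (1 + 4·2 + 3)/6 = 12/6 = 2; σ²_Task 4 = ((3−1)/6)² = 0.111
te_Task 5 = (5 + 4·8 + 17)/6 = 54/6 = 9; σ²_Task 5 = ((17−5)/6)² = 4.000
te_Task 6 = (2 + 4·6 + 10)/6 = 36/6 = 6; σ²_Task 6 = ((10−2)/6)² = 1.778
te_Task 7 = (1 + 4·2 + 3)/6 = 12/6 = 2; σ²_Task 7 = ((3−1)/6)² = 0.111

Forward pass:
ES_Task 1 = 0; EF_Task 1 = 4
ES_Task 2 = 0; EF_Task 2 = 7
ES_Task 3 = 0; EF_Task 3 = 6
ES_Task 4 = 0; EF_Task 4 = 2
ES_Task 5 = 0; EF_Task 5 = 9
ES_Task 6 = max(EF_Task 2=7, EF_Task 5=9) = 9; EF_Task 6 = 9+6 = 15
ES_Task 7 = max(EF_Task 1=4, EF_Task 3=6, EF_Task 4=2, EF_Task 6=15) = 15; EF_Task 7 = 15+2 = 17
Expected project duration μ = 17 days. Critical path: Task 5 → Task 6 → Task 7.

Variance along critical path = 4.000 + 1.778 + 0.111 = 5.889; σ = 2.427 days.
D = μ + z·σ = 17 + 1.036·2.427 = 19.5 days

19.5 days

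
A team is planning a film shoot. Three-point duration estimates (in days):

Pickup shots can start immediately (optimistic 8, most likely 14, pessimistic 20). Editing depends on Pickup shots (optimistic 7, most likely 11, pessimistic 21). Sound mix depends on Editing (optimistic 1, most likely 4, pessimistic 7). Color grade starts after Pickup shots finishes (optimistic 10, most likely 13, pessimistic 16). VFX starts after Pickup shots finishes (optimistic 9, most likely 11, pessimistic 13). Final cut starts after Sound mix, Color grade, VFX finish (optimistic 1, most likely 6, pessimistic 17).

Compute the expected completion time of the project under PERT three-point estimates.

te_Pickup shots = (8 + 4·14 + 20)/6 = 84/6 = 14
te_Editing = (7 + 4·11 + 21)/6 = 72/6 = 12
te_Sound mix = (1 + 4·4 + 7)/6 = 24/6 = 4
te_Color grade = (10 + 4·13 + 16)/6 = 78/6 = 13
te_VFX = (9 + 4·11 + 13)/6 = 66/6 = 11
te_Final cut = (1 + 4·6 + 17)/6 = 42/6 = 7

Forward pass:
ES_Pickup shots = 0; EF_Pickup shots = 14
ES_Editing = 14; EF_Editing = 14+12 = 26
ES_Sound mix = 26; EF_Sound mix = 26+4 = 30
ES_Color grade = 14; EF_Color grade = 14+13 = 27
ES_VFX = 14; EF_VFX = 14+11 = 25
ES_Final cut = max(EF_Sound mix=30, EF_Color grade=27, EF_VFX=25) = 30; EF_Final cut = 30+7 = 37
Expected project duration μ = 37 days. Critical path: Pickup shots → Editing → Sound mix → Final cut.

37 days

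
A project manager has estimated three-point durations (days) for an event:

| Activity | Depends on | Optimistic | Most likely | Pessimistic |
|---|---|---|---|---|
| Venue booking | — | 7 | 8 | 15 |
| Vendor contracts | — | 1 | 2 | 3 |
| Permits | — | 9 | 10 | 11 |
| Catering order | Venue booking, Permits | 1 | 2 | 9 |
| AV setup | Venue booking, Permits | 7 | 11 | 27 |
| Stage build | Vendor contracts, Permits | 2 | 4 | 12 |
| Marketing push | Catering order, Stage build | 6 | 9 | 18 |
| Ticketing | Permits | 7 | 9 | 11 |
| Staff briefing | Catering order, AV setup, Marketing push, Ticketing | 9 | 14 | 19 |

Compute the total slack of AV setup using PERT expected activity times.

2 days

te_Venue booking = (7 + 4·8 + 15)/6 = 54/6 = 9
te_Vendor contracts = (1 + 4·2 + 3)/6 = 12/6 = 2
te_Permits = (9 + 4·10 + 11)/6 = 60/6 = 10
te_Catering order = (1 + 4·2 + 9)/6 = 18/6 = 3
te_AV setup = (7 + 4·11 + 27)/6 = 78/6 = 13
te_Stage build = (2 + 4·4 + 12)/6 = 30/6 = 5
te_Marketing push = (6 + 4·9 + 18)/6 = 60/6 = 10
te_Ticketing = (7 + 4·9 + 11)/6 = 54/6 = 9
te_Staff briefing = (9 + 4·14 + 19)/6 = 84/6 = 14

Forward pass:
ES_Venue booking = 0; EF_Venue booking = 9
ES_Vendor contracts = 0; EF_Vendor contracts = 2
ES_Permits = 0; EF_Permits = 10
ES_Catering order = max(EF_Venue booking=9, EF_Permits=10) = 10; EF_Catering order = 10+3 = 13
ES_AV setup = max(EF_Venue booking=9, EF_Permits=10) = 10; EF_AV setup = 10+13 = 23
ES_Stage build = max(EF_Vendor contracts=2, EF_Permits=10) = 10; EF_Stage build = 10+5 = 15
ES_Marketing push = max(EF_Catering order=13, EF_Stage build=15) = 15; EF_Marketing push = 15+10 = 25
ES_Ticketing = 10; EF_Ticketing = 10+9 = 19
ES_Staff briefing = max(EF_Catering order=13, EF_AV setup=23, EF_Marketing push=25, EF_Ticketing=19) = 25; EF_Staff briefing = 25+14 = 39
Expected project duration μ = 39 days. Critical path: Permits → Stage build → Marketing push → Staff briefing.

Backward pass:
LF_Staff briefing = 39; LS_Staff briefing = 39−14 = 25
LF_Ticketing = LS_Staff briefing = 25; LS_Ticketing = 25−9 = 16
LF_Marketing push = LS_Staff briefing = 25; LS_Marketing push = 25−10 = 15
LF_Stage build = LS_Marketing push = 15; LS_Stage build = 15−5 = 10
LF_AV setup = LS_Staff briefing = 25; LS_AV setup = 25−13 = 12
LF_Catering order = min(LS_Marketing push=15, LS_Staff briefing=25) = 15; LS_Catering order = 15−3 = 12
LF_Permits = min(LS_Catering order=12, LS_AV setup=12, LS_Stage build=10, LS_Ticketing=16) = 10; LS_Permits = 10−10 = 0
LF_Vendor contracts = LS_Stage build = 10; LS_Vendor contracts = 10−2 = 8
LF_Venue booking = min(LS_Catering order=12, LS_AV setup=12) = 12; LS_Venue booking = 12−9 = 3
Slack_AV setup = LS_AV setup − ES_AV setup = 12 − 10 = 2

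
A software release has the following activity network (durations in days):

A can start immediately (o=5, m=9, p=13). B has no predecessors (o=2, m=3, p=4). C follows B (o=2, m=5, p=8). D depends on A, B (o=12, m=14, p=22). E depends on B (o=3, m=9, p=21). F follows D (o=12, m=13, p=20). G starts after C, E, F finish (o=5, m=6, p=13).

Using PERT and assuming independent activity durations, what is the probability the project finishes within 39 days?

te_A = (5 + 4·9 + 13)/6 = 54/6 = 9; σ²_A = ((13−5)/6)² = 1.778
te_B = (2 + 4·3 + 4)/6 = 18/6 = 3; σ²_B = ((4−2)/6)² = 0.111
te_C = (2 + 4·5 + 8)/6 = 30/6 = 5; σ²_C = ((8−2)/6)² = 1.000
te_D = (12 + 4·14 + 22)/6 = 90/6 = 15; σ²_D = ((22−12)/6)² = 2.778
te_E = (3 + 4·9 + 21)/6 = 60/6 = 10; σ²_E = ((21−3)/6)² = 9.000
te_F = (12 + 4·13 + 20)/6 = 84/6 = 14; σ²_F = ((20−12)/6)² = 1.778
te_G = (5 + 4·6 + 13)/6 = 42/6 = 7; σ²_G = ((13−5)/6)² = 1.778

Forward pass:
ES_A = 0; EF_A = 9
ES_B = 0; EF_B = 3
ES_C = 3; EF_C = 3+5 = 8
ES_D = max(EF_A=9, EF_B=3) = 9; EF_D = 9+15 = 24
ES_E = 3; EF_E = 3+10 = 13
ES_F = 24; EF_F = 24+14 = 38
ES_G = max(EF_C=8, EF_E=13, EF_F=38) = 38; EF_G = 38+7 = 45
Expected project duration μ = 45 days. Critical path: A → D → F → G.

Variance along critical path = 1.778 + 2.778 + 1.778 + 1.778 = 8.111; σ = √8.111 = 2.848 days.
Z = (39 − 45) / 2.848 = -2.107
P(T ≤ 39) = Φ(-2.107) ≈ 0.018

0.018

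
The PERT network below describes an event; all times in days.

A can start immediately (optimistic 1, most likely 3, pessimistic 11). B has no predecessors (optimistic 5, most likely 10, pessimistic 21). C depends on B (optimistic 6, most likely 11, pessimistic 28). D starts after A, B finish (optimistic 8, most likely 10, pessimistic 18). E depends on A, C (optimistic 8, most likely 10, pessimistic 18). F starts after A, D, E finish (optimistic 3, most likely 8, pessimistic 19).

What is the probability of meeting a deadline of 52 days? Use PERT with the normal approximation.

0.926

te_A = (1 + 4·3 + 11)/6 = 24/6 = 4; σ²_A = ((11−1)/6)² = 2.778
te_B = (5 + 4·10 + 21)/6 = 66/6 = 11; σ²_B = ((21−5)/6)² = 7.111
te_C = (6 + 4·11 + 28)/6 = 78/6 = 13; σ²_C = ((28−6)/6)² = 13.444
te_D = (8 + 4·10 + 18)/6 = 66/6 = 11; σ²_D = ((18−8)/6)² = 2.778
te_E = (8 + 4·10 + 18)/6 = 66/6 = 11; σ²_E = ((18−8)/6)² = 2.778
te_F = (3 + 4·8 + 19)/6 = 54/6 = 9; σ²_F = ((19−3)/6)² = 7.111

Forward pass:
ES_A = 0; EF_A = 4
ES_B = 0; EF_B = 11
ES_C = 11; EF_C = 11+13 = 24
ES_D = max(EF_A=4, EF_B=11) = 11; EF_D = 11+11 = 22
ES_E = max(EF_A=4, EF_C=24) = 24; EF_E = 24+11 = 35
ES_F = max(EF_A=4, EF_D=22, EF_E=35) = 35; EF_F = 35+9 = 44
Expected project duration μ = 44 days. Critical path: B → C → E → F.

Variance along critical path = 7.111 + 13.444 + 2.778 + 7.111 = 30.444; σ = √30.444 = 5.518 days.
Z = (52 − 44) / 5.518 = 1.450
P(T ≤ 52) = Φ(1.450) ≈ 0.926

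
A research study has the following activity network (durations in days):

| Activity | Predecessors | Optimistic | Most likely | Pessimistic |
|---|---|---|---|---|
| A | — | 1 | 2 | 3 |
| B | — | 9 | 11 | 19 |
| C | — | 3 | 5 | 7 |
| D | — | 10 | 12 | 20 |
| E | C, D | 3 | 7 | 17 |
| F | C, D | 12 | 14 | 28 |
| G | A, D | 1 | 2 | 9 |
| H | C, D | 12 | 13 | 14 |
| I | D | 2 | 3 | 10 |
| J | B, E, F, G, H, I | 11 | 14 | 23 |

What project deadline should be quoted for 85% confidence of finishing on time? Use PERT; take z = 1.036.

47.9 days

te_A = (1 + 4·2 + 3)/6 = 12/6 = 2; σ²_A = ((3−1)/6)² = 0.111
te_B = (9 + 4·11 + 19)/6 = 72/6 = 12; σ²_B = ((19−9)/6)² = 2.778
te_C = (3 + 4·5 + 7)/6 = 30/6 = 5; σ²_C = ((7−3)/6)² = 0.444
te_D = (10 + 4·12 + 20)/6 = 78/6 = 13; σ²_D = ((20−10)/6)² = 2.778
te_E = (3 + 4·7 + 17)/6 = 48/6 = 8; σ²_E = ((17−3)/6)² = 5.444
te_F = (12 + 4·14 + 28)/6 = 96/6 = 16; σ²_F = ((28−12)/6)² = 7.111
te_G = (1 + 4·2 + 9)/6 = 18/6 = 3; σ²_G = ((9−1)/6)² = 1.778
te_H = (12 + 4·13 + 14)/6 = 78/6 = 13; σ²_H = ((14−12)/6)² = 0.111
te_I = (2 + 4·3 + 10)/6 = 24/6 = 4; σ²_I = ((10−2)/6)² = 1.778
te_J = (11 + 4·14 + 23)/6 = 90/6 = 15; σ²_J = ((23−11)/6)² = 4.000

Forward pass:
ES_A = 0; EF_A = 2
ES_B = 0; EF_B = 12
ES_C = 0; EF_C = 5
ES_D = 0; EF_D = 13
ES_E = max(EF_C=5, EF_D=13) = 13; EF_E = 13+8 = 21
ES_F = max(EF_C=5, EF_D=13) = 13; EF_F = 13+16 = 29
ES_G = max(EF_A=2, EF_D=13) = 13; EF_G = 13+3 = 16
ES_H = max(EF_C=5, EF_D=13) = 13; EF_H = 13+13 = 26
ES_I = 13; EF_I = 13+4 = 17
ES_J = max(EF_B=12, EF_E=21, EF_F=29, EF_G=16, EF_H=26, EF_I=17) = 29; EF_J = 29+15 = 44
Expected project duration μ = 44 days. Critical path: D → F → J.

Variance along critical path = 2.778 + 7.111 + 4.000 = 13.889; σ = 3.727 days.
D = μ + z·σ = 44 + 1.036·3.727 = 47.9 days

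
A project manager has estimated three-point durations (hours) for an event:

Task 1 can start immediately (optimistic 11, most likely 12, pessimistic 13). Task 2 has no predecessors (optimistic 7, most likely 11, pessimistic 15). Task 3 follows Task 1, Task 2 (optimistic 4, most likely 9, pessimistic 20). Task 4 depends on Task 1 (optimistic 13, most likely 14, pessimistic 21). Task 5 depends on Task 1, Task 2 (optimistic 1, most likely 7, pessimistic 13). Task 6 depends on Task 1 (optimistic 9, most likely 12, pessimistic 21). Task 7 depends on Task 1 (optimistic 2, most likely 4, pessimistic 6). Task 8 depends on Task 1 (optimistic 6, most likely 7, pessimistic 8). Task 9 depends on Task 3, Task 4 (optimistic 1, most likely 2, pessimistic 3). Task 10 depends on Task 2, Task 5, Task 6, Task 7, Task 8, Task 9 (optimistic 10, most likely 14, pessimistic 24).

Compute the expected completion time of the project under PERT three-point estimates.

44 hours

te_Task 1 = (11 + 4·12 + 13)/6 = 72/6 = 12
te_Task 2 = (7 + 4·11 + 15)/6 = 66/6 = 11
te_Task 3 = (4 + 4·9 + 20)/6 = 60/6 = 10
te_Task 4 = (13 + 4·14 + 21)/6 = 90/6 = 15
te_Task 5 = (1 + 4·7 + 13)/6 = 42/6 = 7
te_Task 6 = (9 + 4·12 + 21)/6 = 78/6 = 13
te_Task 7 = (2 + 4·4 + 6)/6 = 24/6 = 4
te_Task 8 = (6 + 4·7 + 8)/6 = 42/6 = 7
te_Task 9 = (1 + 4·2 + 3)/6 = 12/6 = 2
te_Task 10 = (10 + 4·14 + 24)/6 = 90/6 = 15

Forward pass:
ES_Task 1 = 0; EF_Task 1 = 12
ES_Task 2 = 0; EF_Task 2 = 11
ES_Task 3 = max(EF_Task 1=12, EF_Task 2=11) = 12; EF_Task 3 = 12+10 = 22
ES_Task 4 = 12; EF_Task 4 = 12+15 = 27
ES_Task 5 = max(EF_Task 1=12, EF_Task 2=11) = 12; EF_Task 5 = 12+7 = 19
ES_Task 6 = 12; EF_Task 6 = 12+13 = 25
ES_Task 7 = 12; EF_Task 7 = 12+4 = 16
ES_Task 8 = 12; EF_Task 8 = 12+7 = 19
ES_Task 9 = max(EF_Task 3=22, EF_Task 4=27) = 27; EF_Task 9 = 27+2 = 29
ES_Task 10 = max(EF_Task 2=11, EF_Task 5=19, EF_Task 6=25, EF_Task 7=16, EF_Task 8=19, EF_Task 9=29) = 29; EF_Task 10 = 29+15 = 44
Expected project duration μ = 44 hours. Critical path: Task 1 → Task 4 → Task 9 → Task 10.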